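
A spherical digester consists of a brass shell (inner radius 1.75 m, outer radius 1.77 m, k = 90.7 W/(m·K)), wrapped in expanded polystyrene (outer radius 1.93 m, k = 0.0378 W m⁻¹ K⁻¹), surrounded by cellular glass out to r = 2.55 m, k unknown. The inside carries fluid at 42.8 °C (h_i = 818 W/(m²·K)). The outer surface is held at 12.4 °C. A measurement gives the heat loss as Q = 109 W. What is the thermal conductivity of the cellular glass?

ΣR = ΔT/Q = |42.8 − 12.4|/109 = 0.2789 K/W
Known resistances:
  R_conv,in = 1/(4πr²h) = 1/(4π·1.75²·818) = 3.177×10^-5 K/W
  R_brass = (1/1.75 − 1/1.77)/(4πk) = 0.006457/(4π·90.7) = 5.665×10^-6 K/W
  R_expanded polystyrene = (1/1.77 − 1/1.93)/(4πk) = 0.04684/(4π·0.0378) = 0.09860 K/W
R_cellular glass = ΣR − ΣR_known = 0.2789 − 0.09864 = 0.1803 K/W
(1/r₁−1/r₂)/(4πk) = 0.1803 ⇒ k = 0.1260/(4π·0.1803) = 0.0556 W/m·K

k = 0.0556 W/m·K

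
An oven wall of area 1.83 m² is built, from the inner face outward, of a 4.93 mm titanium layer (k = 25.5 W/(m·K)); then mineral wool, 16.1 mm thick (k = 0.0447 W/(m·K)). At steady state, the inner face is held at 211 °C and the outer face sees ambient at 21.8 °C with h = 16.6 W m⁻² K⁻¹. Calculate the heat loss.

Q = 823 W

Treat each layer as a resistance in series:
  R_titanium = L/(kA) = 0.00493/(25.5·1.83) = 1.056×10^-4 K/W
  R_mineral wool = L/(kA) = 0.0161/(0.0447·1.83) = 0.1968 K/W
  R_conv,out = 1/(hA) = 1/(16.6·1.83) = 0.03292 K/W
ΣR = 1.056×10^-4 + 0.1968 + 0.03292 = 0.2298 K/W
Q = ΔT/ΣR = (211 °C − 21.8 °C)/0.2298 = 823 W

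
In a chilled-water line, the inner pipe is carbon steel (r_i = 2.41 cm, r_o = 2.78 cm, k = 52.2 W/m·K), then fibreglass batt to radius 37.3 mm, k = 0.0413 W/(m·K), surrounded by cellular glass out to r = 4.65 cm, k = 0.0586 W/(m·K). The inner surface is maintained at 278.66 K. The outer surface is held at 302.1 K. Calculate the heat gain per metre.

Treat each layer as a resistance in series:
  R'_carbon steel = ln(0.0278/0.0241)/(2πk) = 0.1428/(2π·52.2) = 4.355×10^-4 m·K/W
  R'_fibreglass batt = ln(0.0373/0.0278)/(2πk) = 0.2940/(2π·0.0413) = 1.133 m·K/W
  R'_cellular glass = ln(0.0465/0.0373)/(2πk) = 0.2205/(2π·0.0586) = 0.5988 m·K/W
ΣR = 4.355×10^-4 + 1.133 + 0.5988 = 1.732 m·K/W
Q' = ΔT/ΣR = (278.66 K − 302.1 K)/1.732 = -13.5 W/m
(Negative Q' ⇒ heat flows inward; heat gain = 13.5 W/m.)

Q' = 13.5 W/m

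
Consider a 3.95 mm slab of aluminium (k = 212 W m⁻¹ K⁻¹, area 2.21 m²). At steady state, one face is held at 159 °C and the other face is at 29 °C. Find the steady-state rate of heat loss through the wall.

Q = kA·ΔT/L = 212 × 2.21 × |159 °C − 29 °C| / 0.00395 = 1.54×10^7 W

Q = 1.54×10^7 W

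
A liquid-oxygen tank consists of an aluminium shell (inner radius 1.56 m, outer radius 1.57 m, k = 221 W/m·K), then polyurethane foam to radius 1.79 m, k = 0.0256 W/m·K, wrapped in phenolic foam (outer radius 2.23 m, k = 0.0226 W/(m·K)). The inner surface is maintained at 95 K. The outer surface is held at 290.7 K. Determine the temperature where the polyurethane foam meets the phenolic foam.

T = 170 K

Series thermal resistances, inner to outer:
  R_aluminium = (1/1.56 − 1/1.57)/(4πk) = 0.004083/(4π·221) = 1.470×10^-6 K/W
  R_polyurethane foam = (1/1.57 − 1/1.79)/(4πk) = 0.07828/(4π·0.0256) = 0.2433 K/W
  R_phenolic foam = (1/1.79 − 1/2.23)/(4πk) = 0.1102/(4π·0.0226) = 0.3881 K/W
ΣR = 1.470×10^-6 + 0.2433 + 0.3881 = 0.6314 K/W
Q = ΔT/ΣR = (95 K − 290.7 K)/0.6314 = -309.9 W
From the inner boundary to the polyurethane foam/phenolic foam interface, ΣR_partial = 0.2433 K/W.
T_interface = T_in − Q·ΣR_partial = 95 K − (-309.9)(0.2433) = 170 K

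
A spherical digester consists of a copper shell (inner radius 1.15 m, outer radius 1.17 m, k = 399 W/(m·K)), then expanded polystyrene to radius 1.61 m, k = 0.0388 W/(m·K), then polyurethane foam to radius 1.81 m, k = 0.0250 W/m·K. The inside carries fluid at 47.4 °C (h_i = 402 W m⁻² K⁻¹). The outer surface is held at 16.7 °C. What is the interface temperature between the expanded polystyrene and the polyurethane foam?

Series thermal resistances, inner to outer:
  R_conv,in = 1/(4πr²h) = 1/(4π·1.15²·402) = 1.497×10^-4 K/W
  R_copper = (1/1.15 − 1/1.17)/(4πk) = 0.01486/(4π·399) = 2.965×10^-6 K/W
  R_expanded polystyrene = (1/1.17 − 1/1.61)/(4πk) = 0.2336/(4π·0.0388) = 0.4791 K/W
  R_polyurethane foam = (1/1.61 − 1/1.81)/(4πk) = 0.06863/(4π·0.0250) = 0.2185 K/W
ΣR = 1.497×10^-4 + 2.965×10^-6 + 0.4791 + 0.2185 = 0.6978 K/W
Q = ΔT/ΣR = (47.4 °C − 16.7 °C)/0.6978 = 44.00 W
From the inner boundary to the expanded polystyrene/polyurethane foam interface, ΣR_partial = 0.4793 K/W.
T_interface = T_in − Q·ΣR_partial = 47.4 °C − (44.00)(0.4793) = 26.3 °C

T = 26.3 °C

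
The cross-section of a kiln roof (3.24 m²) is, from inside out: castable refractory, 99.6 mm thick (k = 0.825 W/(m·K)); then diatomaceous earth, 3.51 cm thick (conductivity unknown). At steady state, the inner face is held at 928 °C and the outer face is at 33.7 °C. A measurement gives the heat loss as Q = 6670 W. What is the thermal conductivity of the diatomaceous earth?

ΣR = ΔT/Q = |928 − 33.7|/6670 = 0.1341 K/W
Known resistances:
  R_castable refractory = L/(kA) = 0.0996/(0.825·3.24) = 0.03726 K/W
R_diatomaceous earth = ΣR − ΣR_known = 0.1341 − 0.03726 = 0.09684 K/W
L/(kA) = 0.09684 ⇒ k = 0.0351/(0.09684·3.24) = 0.112 W/m·K

k = 0.112 W/m·K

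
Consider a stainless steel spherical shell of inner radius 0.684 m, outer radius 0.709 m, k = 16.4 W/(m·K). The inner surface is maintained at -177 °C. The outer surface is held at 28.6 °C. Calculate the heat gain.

Q = 822 kW

Q = 4πk·ΔT/(1/r₁ − 1/r₂) = 4π × 16.4 × 205.6 / (1/0.684 − 1/0.709) = 8.22×10^5 W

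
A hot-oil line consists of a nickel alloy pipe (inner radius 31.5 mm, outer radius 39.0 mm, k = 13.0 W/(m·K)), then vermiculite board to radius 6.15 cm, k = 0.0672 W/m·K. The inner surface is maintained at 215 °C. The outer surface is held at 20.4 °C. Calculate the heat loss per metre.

Q' = 180 W/m

Series thermal resistances, inner to outer:
  R'_nickel alloy = ln(0.0390/0.0315)/(2πk) = 0.2136/(2π·13.0) = 0.002615 m·K/W
  R'_vermiculite board = ln(0.0615/0.0390)/(2πk) = 0.4555/(2π·0.0672) = 1.079 m·K/W
ΣR = 0.002615 + 1.079 = 1.082 m·K/W
Q' = ΔT/ΣR = (215 °C − 20.4 °C)/1.082 = 180 W/m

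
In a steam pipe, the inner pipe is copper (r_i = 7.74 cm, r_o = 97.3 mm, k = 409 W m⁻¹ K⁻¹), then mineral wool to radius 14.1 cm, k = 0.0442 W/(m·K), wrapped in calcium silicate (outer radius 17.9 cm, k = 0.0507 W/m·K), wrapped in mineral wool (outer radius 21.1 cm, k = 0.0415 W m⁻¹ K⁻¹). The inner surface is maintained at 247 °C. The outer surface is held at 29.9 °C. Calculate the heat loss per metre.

Treat each layer as a resistance in series:
  R'_copper = ln(0.0973/0.0774)/(2πk) = 0.2288/(2π·409) = 8.904×10^-5 m·K/W
  R'_mineral wool = ln(0.141/0.0973)/(2πk) = 0.3710/(2π·0.0442) = 1.336 m·K/W
  R'_calcium silicate = ln(0.179/0.141)/(2πk) = 0.2386/(2π·0.0507) = 0.7491 m·K/W
  R'_mineral wool = ln(0.211/0.179)/(2πk) = 0.1645/(2π·0.0415) = 0.6308 m·K/W
ΣR = 8.904×10^-5 + 1.336 + 0.7491 + 0.6308 = 2.716 m·K/W
Q' = ΔT/ΣR = (247 °C − 29.9 °C)/2.716 = 79.9 W/m

Q' = 79.9 W/m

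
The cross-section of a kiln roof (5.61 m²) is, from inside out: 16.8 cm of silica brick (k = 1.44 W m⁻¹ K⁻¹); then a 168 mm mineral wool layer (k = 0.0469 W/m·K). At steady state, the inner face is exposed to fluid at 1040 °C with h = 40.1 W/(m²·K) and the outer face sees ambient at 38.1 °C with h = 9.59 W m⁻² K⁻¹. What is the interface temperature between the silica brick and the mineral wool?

T = 1003 °C

Series thermal resistances, inner to outer:
  R_conv,in = 1/(hA) = 1/(40.1·5.61) = 0.004445 K/W
  R_silica brick = L/(kA) = 0.168/(1.44·5.61) = 0.02080 K/W
  R_mineral wool = L/(kA) = 0.168/(0.0469·5.61) = 0.6385 K/W
  R_conv,out = 1/(hA) = 1/(9.59·5.61) = 0.01859 K/W
ΣR = 0.004445 + 0.02080 + 0.6385 + 0.01859 = 0.6823 K/W
Q = ΔT/ΣR = (1040 °C − 38.1 °C)/0.6823 = 1468 W
From the inner boundary to the silica brick/mineral wool interface, ΣR_partial = 0.02525 K/W.
T_interface = T_in − Q·ΣR_partial = 1040 °C − (1468)(0.02525) = 1003 °C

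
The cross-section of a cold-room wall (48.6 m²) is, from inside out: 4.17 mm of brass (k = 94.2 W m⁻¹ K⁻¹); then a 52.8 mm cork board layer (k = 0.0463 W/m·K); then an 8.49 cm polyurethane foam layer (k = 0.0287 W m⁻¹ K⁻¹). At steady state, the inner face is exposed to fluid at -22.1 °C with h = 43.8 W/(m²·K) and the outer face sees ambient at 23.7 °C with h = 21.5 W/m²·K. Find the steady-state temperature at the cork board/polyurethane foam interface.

Series thermal resistances, inner to outer:
  R_conv,in = 1/(hA) = 1/(43.8·48.6) = 4.698×10^-4 K/W
  R_brass = L/(kA) = 0.00417/(94.2·48.6) = 9.109×10^-7 K/W
  R_cork board = L/(kA) = 0.0528/(0.0463·48.6) = 0.02346 K/W
  R_polyurethane foam = L/(kA) = 0.0849/(0.0287·48.6) = 0.06087 K/W
  R_conv,out = 1/(hA) = 1/(21.5·48.6) = 9.570×10^-4 K/W
ΣR = 4.698×10^-4 + 9.109×10^-7 + 0.02346 + 0.06087 + 9.570×10^-4 = 0.08576 K/W
Q = ΔT/ΣR = (-22.1 °C − 23.7 °C)/0.08576 = -534.0 W
From the inner boundary to the cork board/polyurethane foam interface, ΣR_partial = 0.02393 K/W.
T_interface = T_in − Q·ΣR_partial = -22.1 °C − (-534.0)(0.02393) = -9.32 °C

T = -9.32 °C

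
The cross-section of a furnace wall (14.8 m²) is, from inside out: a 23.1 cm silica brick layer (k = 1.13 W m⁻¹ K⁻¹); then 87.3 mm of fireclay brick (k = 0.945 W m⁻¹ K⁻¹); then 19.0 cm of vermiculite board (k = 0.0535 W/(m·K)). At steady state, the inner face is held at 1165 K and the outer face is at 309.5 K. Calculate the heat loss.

Q = 3.29 kW

Treat each layer as a resistance in series:
  R_silica brick = L/(kA) = 0.231/(1.13·14.8) = 0.01381 K/W
  R_fireclay brick = L/(kA) = 0.0873/(0.945·14.8) = 0.006242 K/W
  R_vermiculite board = L/(kA) = 0.190/(0.0535·14.8) = 0.2400 K/W
ΣR = 0.01381 + 0.006242 + 0.2400 = 0.2601 K/W
Q = ΔT/ΣR = (1165 K − 309.5 K)/0.2601 = 3290 W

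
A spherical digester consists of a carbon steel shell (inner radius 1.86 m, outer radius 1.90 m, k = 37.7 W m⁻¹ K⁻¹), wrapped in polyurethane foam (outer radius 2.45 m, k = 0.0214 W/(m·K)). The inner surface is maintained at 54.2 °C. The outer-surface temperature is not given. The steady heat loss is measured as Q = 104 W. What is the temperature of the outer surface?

Series resistances:
  R_carbon steel = (1/1.86 − 1/1.90)/(4πk) = 0.01132/(4π·37.7) = 2.389×10^-5 K/W
  R_polyurethane foam = (1/1.90 − 1/2.45)/(4πk) = 0.1182/(4π·0.0214) = 0.4394 K/W
ΣR = 0.4394 K/W
ΔT = Q·ΣR = 104 × 0.4394 = 45.70 K
Heat flows outward, so T_out = T_in − ΔT = 54.2 − 45.70 = 8.50 °C

T_out = 8.50 °C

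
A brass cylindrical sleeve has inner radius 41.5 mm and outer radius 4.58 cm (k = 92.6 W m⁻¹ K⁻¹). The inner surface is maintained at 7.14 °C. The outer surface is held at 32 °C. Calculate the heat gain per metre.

Q' = 2πk·ΔT/ln(r₂/r₁) = 2π × 92.6 × 24.86 / ln(0.0458/0.0415) = 1.47×10^5 W/m

Q' = 1.47×10^5 W/m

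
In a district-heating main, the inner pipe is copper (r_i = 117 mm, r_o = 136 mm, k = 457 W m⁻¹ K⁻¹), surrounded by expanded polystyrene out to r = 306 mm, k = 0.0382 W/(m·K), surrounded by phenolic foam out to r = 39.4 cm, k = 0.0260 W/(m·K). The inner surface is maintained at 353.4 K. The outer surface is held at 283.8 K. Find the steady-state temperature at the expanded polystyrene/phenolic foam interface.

T = 305.7 K

Treat each layer as a resistance in series:
  R'_copper = ln(0.136/0.117)/(2πk) = 0.1505/(2π·457) = 5.241×10^-5 m·K/W
  R'_expanded polystyrene = ln(0.306/0.136)/(2πk) = 0.8109/(2π·0.0382) = 3.379 m·K/W
  R'_phenolic foam = ln(0.394/0.306)/(2πk) = 0.2528/(2π·0.0260) = 1.547 m·K/W
ΣR = 5.241×10^-5 + 3.379 + 1.547 = 4.926 m·K/W
Q' = ΔT/ΣR = (353.4 K − 283.8 K)/4.926 = 14.13 W/m
From the inner boundary to the expanded polystyrene/phenolic foam interface, ΣR_partial = 3.379 m·K/W.
T_interface = T_in − Q'·ΣR_partial = 353.4 K − (14.13)(3.379) = 305.7 K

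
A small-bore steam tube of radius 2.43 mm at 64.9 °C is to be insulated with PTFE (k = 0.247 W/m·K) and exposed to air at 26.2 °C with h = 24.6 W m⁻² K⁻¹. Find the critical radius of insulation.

r_cr = 1.00 cm

For a cylinder, r_cr = k_ins/h = 0.247/24.6 = 0.0100 m = 1.00 cm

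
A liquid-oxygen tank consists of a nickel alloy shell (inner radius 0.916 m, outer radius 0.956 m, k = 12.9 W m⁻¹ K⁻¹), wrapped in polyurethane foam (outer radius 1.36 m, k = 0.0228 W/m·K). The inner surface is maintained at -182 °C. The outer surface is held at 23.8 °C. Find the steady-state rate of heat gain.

Q = 190 W

Treat each layer as a resistance in series:
  R_nickel alloy = (1/0.916 − 1/0.956)/(4πk) = 0.04568/(4π·12.9) = 2.818×10^-4 K/W
  R_polyurethane foam = (1/0.956 − 1/1.36)/(4πk) = 0.3107/(4π·0.0228) = 1.085 K/W
ΣR = 2.818×10^-4 + 1.085 = 1.085 K/W
Q = ΔT/ΣR = (-182 °C − 23.8 °C)/1.085 = -190 W
(Negative Q ⇒ heat flows inward; heat gain = 190 W.)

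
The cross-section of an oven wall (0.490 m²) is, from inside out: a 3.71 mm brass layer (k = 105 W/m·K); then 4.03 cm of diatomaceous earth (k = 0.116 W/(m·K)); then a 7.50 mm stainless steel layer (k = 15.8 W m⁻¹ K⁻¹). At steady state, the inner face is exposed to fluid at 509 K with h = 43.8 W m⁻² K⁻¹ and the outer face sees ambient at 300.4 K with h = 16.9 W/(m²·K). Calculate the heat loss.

Series thermal resistances, inner to outer:
  R_conv,in = 1/(hA) = 1/(43.8·0.490) = 0.04659 K/W
  R_brass = L/(kA) = 0.00371/(105·0.490) = 7.211×10^-5 K/W
  R_diatomaceous earth = L/(kA) = 0.0403/(0.116·0.490) = 0.7090 K/W
  R_stainless steel = L/(kA) = 0.00750/(15.8·0.490) = 9.687×10^-4 K/W
  R_conv,out = 1/(hA) = 1/(16.9·0.490) = 0.1208 K/W
ΣR = 0.04659 + 7.211×10^-5 + 0.7090 + 9.687×10^-4 + 0.1208 = 0.8774 K/W
Q = ΔT/ΣR = (509 K − 300.4 K)/0.8774 = 238 W

Q = 238 W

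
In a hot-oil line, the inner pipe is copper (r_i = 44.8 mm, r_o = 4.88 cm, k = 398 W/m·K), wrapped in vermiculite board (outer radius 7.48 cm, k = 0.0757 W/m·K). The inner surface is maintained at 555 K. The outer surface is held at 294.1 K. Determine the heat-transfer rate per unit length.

Treat each layer as a resistance in series:
  R'_copper = ln(0.0488/0.0448)/(2πk) = 0.08552/(2π·398) = 3.420×10^-5 m·K/W
  R'_vermiculite board = ln(0.0748/0.0488)/(2πk) = 0.4271/(2π·0.0757) = 0.8979 m·K/W
ΣR = 3.420×10^-5 + 0.8979 = 0.8979 m·K/W
Q' = ΔT/ΣR = (555 K − 294.1 K)/0.8979 = 291 W/m

Q' = 291 W/m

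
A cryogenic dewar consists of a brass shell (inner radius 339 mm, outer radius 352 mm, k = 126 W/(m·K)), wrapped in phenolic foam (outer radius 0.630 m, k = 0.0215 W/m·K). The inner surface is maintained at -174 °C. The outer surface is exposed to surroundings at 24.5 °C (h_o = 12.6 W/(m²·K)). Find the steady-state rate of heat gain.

Resistance network (inner→outer):
  R_brass = (1/0.339 − 1/0.352)/(4πk) = 0.1089/(4π·126) = 6.881×10^-5 K/W
  R_phenolic foam = (1/0.352 − 1/0.630)/(4πk) = 1.254/(4π·0.0215) = 4.640 K/W
  R_conv,out = 1/(4πr²h) = 1/(4π·0.630²·12.6) = 0.01591 K/W
ΣR = 6.881×10^-5 + 4.640 + 0.01591 = 4.656 K/W
Q = ΔT/ΣR = (-174 °C − 24.5 °C)/4.656 = -42.6 W
(Negative Q ⇒ heat flows inward; heat gain = 42.6 W.)

Q = 42.6 W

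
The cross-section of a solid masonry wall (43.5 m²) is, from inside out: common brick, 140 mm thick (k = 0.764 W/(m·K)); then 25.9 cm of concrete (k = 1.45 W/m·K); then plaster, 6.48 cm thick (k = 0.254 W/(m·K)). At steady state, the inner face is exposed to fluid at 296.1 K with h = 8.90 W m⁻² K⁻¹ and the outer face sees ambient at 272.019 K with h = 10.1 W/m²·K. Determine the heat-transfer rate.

Q = 1260 W

Treat each layer as a resistance in series:
  R_conv,in = 1/(hA) = 1/(8.90·43.5) = 0.002583 K/W
  R_common brick = L/(kA) = 0.140/(0.764·43.5) = 0.004213 K/W
  R_concrete = L/(kA) = 0.259/(1.45·43.5) = 0.004106 K/W
  R_plaster = L/(kA) = 0.0648/(0.254·43.5) = 0.005865 K/W
  R_conv,out = 1/(hA) = 1/(10.1·43.5) = 0.002276 K/W
ΣR = 0.002583 + 0.004213 + 0.004106 + 0.005865 + 0.002276 = 0.01904 K/W
Q = ΔT/ΣR = (296.1 K − 272.019 K)/0.01904 = 1260 W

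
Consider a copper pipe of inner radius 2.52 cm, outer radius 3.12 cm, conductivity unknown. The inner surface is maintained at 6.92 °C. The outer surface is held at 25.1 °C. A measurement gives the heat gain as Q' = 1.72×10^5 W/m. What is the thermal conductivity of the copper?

k = 322 W/m·K

ΣR = ΔT/Q' = |6.92 − 25.1|/1.72×10^5 = 1.057×10^-4 m·K/W
ln(r₂/r₁)/(2πk) = 1.057×10^-4 ⇒ k = 0.2136/(2π·1.057×10^-4) = 322 W/m·K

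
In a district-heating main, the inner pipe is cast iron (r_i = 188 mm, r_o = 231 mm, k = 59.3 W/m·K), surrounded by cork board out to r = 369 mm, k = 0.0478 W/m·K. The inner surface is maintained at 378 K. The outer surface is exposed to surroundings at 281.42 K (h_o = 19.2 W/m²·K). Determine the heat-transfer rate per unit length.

Q' = 61.0 W/m

Series thermal resistances, inner to outer:
  R'_cast iron = ln(0.231/0.188)/(2πk) = 0.2060/(2π·59.3) = 5.528×10^-4 m·K/W
  R'_cork board = ln(0.369/0.231)/(2πk) = 0.4684/(2π·0.0478) = 1.560 m·K/W
  R'_conv,out = 1/(2πr h) = 1/(2π·0.369·19.2) = 0.02246 m·K/W
ΣR = 5.528×10^-4 + 1.560 + 0.02246 = 1.583 m·K/W
Q' = ΔT/ΣR = (378 K − 281.42 K)/1.583 = 61.0 W/m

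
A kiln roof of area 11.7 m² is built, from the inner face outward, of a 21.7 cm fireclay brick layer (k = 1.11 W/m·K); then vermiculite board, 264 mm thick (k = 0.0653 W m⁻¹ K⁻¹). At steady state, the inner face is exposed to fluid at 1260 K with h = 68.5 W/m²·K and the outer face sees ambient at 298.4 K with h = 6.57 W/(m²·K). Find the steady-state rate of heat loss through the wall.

Treat each layer as a resistance in series:
  R_conv,in = 1/(hA) = 1/(68.5·11.7) = 0.001248 K/W
  R_fireclay brick = L/(kA) = 0.217/(1.11·11.7) = 0.01671 K/W
  R_vermiculite board = L/(kA) = 0.264/(0.0653·11.7) = 0.3455 K/W
  R_conv,out = 1/(hA) = 1/(6.57·11.7) = 0.01301 K/W
ΣR = 0.001248 + 0.01671 + 0.3455 + 0.01301 = 0.3765 K/W
Q = ΔT/ΣR = (1260 K − 298.4 K)/0.3765 = 2550 W

Q = 2.55 kW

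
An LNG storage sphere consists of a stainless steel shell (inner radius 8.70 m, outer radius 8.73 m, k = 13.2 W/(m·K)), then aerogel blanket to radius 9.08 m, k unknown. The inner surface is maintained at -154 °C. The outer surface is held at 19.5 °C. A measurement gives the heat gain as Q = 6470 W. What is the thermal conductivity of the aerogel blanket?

k = 0.0131 W/m·K

ΣR = ΔT/Q = |-154 − 19.5|/6470 = 0.02682 K/W
Known resistances:
  R_stainless steel = (1/8.70 − 1/8.73)/(4πk) = 3.950×10^-4/(4π·13.2) = 2.381×10^-6 K/W
R_aerogel blanket = ΣR − ΣR_known = 0.02682 − 2.381×10^-6 = 0.02682 K/W
(1/r₁−1/r₂)/(4πk) = 0.02682 ⇒ k = 0.004415/(4π·0.02682) = 0.0131 W/m·K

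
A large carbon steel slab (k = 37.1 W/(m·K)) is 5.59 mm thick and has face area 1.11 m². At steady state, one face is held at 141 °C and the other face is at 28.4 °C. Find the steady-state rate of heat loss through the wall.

Q = 830 kW

Q = kA·ΔT/L = 37.1 × 1.11 × |141 °C − 28.4 °C| / 0.00559 = 8.30×10^5 W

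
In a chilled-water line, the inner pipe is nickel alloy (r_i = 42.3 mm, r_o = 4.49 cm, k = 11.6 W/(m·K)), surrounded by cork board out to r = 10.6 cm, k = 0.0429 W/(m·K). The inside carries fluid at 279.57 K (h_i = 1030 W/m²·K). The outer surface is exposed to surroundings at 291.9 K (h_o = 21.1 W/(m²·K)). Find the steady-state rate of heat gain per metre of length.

Q' = 3.78 W/m

Treat each layer as a resistance in series:
  R'_conv,in = 1/(2πr h) = 1/(2π·0.0423·1030) = 0.003653 m·K/W
  R'_nickel alloy = ln(0.0449/0.0423)/(2πk) = 0.05965/(2π·11.6) = 8.184×10^-4 m·K/W
  R'_cork board = ln(0.106/0.0449)/(2πk) = 0.8590/(2π·0.0429) = 3.187 m·K/W
  R'_conv,out = 1/(2πr h) = 1/(2π·0.106·21.1) = 0.07116 m·K/W
ΣR = 0.003653 + 8.184×10^-4 + 3.187 + 0.07116 = 3.263 m·K/W
Q' = ΔT/ΣR = (279.57 K − 291.9 K)/3.263 = -3.78 W/m
(Negative Q' ⇒ heat flows inward; heat gain = 3.78 W/m.)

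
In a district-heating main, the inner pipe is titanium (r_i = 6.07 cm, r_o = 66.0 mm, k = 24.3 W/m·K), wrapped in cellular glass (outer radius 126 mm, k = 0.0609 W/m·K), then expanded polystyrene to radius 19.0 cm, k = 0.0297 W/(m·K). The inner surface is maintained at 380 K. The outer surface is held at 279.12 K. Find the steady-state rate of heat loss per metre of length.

Resistance network (inner→outer):
  R'_titanium = ln(0.0660/0.0607)/(2πk) = 0.08371/(2π·24.3) = 5.483×10^-4 m·K/W
  R'_cellular glass = ln(0.126/0.0660)/(2πk) = 0.6466/(2π·0.0609) = 1.690 m·K/W
  R'_expanded polystyrene = ln(0.190/0.126)/(2πk) = 0.4107/(2π·0.0297) = 2.201 m·K/W
ΣR = 5.483×10^-4 + 1.690 + 2.201 = 3.892 m·K/W
Q' = ΔT/ΣR = (380 K − 279.12 K)/3.892 = 25.9 W/m

Q' = 25.9 W/m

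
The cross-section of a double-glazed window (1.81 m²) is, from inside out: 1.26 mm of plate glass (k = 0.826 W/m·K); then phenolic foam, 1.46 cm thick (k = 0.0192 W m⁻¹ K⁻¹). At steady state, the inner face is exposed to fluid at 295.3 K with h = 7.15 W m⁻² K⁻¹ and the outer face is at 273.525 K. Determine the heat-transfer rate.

Treat each layer as a resistance in series:
  R_conv,in = 1/(hA) = 1/(7.15·1.81) = 0.07727 K/W
  R_plate glass = L/(kA) = 0.00126/(0.826·1.81) = 8.428×10^-4 K/W
  R_phenolic foam = L/(kA) = 0.0146/(0.0192·1.81) = 0.4201 K/W
ΣR = 0.07727 + 8.428×10^-4 + 0.4201 = 0.4982 K/W
Q = ΔT/ΣR = (295.3 K − 273.525 K)/0.4982 = 43.7 W

Q = 43.7 W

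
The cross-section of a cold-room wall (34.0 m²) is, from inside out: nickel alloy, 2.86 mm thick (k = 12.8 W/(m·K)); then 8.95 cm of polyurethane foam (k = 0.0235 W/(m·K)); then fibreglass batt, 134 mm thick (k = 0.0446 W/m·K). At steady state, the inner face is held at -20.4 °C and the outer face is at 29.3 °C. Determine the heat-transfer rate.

Series thermal resistances, inner to outer:
  R_nickel alloy = L/(kA) = 0.00286/(12.8·34.0) = 6.572×10^-6 K/W
  R_polyurethane foam = L/(kA) = 0.0895/(0.0235·34.0) = 0.1120 K/W
  R_fibreglass batt = L/(kA) = 0.134/(0.0446·34.0) = 0.08837 K/W
ΣR = 6.572×10^-6 + 0.1120 + 0.08837 = 0.2004 K/W
Q = ΔT/ΣR = (-20.4 °C − 29.3 °C)/0.2004 = -248 W
(Negative Q ⇒ heat flows inward; heat gain = 248 W.)

Q = 248 W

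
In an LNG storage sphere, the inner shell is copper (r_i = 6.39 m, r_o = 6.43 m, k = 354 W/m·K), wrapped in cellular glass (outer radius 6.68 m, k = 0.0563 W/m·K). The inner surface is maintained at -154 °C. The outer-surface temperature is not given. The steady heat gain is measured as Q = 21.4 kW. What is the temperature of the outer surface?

Sum the resistances:
  R_copper = (1/6.39 − 1/6.43)/(4πk) = 9.735×10^-4/(4π·354) = 2.188×10^-7 K/W
  R_cellular glass = (1/6.43 − 1/6.68)/(4πk) = 0.005820/(4π·0.0563) = 0.008227 K/W
ΣR = 0.008227 K/W
ΔT = Q·ΣR = 21400 × 0.008227 = 176.1 K
Heat flows inward, so T_out = T_in + ΔT = -154 + 176.1 = 22.1 °C

T_out = 22.1 °C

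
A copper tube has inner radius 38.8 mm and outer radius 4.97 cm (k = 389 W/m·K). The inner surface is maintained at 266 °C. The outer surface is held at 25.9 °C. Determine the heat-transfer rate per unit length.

Q' = 2πk·ΔT/ln(r₂/r₁) = 2π × 389 × 240.1 / ln(0.0497/0.0388) = 2.37×10^6 W/m

Q' = 2.37×10^6 W/m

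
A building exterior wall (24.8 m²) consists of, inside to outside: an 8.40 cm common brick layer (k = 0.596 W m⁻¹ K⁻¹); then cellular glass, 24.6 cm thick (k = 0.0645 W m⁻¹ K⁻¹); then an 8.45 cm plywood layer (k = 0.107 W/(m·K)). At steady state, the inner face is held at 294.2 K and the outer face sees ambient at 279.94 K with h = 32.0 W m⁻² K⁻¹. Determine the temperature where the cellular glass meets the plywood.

Resistance network (inner→outer):
  R_common brick = L/(kA) = 0.0840/(0.596·24.8) = 0.005683 K/W
  R_cellular glass = L/(kA) = 0.246/(0.0645·24.8) = 0.1538 K/W
  R_plywood = L/(kA) = 0.0845/(0.107·24.8) = 0.03184 K/W
  R_conv,out = 1/(hA) = 1/(32.0·24.8) = 0.001260 K/W
ΣR = 0.005683 + 0.1538 + 0.03184 + 0.001260 = 0.1926 K/W
Q = ΔT/ΣR = (294.2 K − 279.94 K)/0.1926 = 74.04 W
From the inner boundary to the cellular glass/plywood interface, ΣR_partial = 0.1595 K/W.
T_interface = T_in − Q·ΣR_partial = 294.2 K − (74.04)(0.1595) = 282.39 K

T = 282.39 K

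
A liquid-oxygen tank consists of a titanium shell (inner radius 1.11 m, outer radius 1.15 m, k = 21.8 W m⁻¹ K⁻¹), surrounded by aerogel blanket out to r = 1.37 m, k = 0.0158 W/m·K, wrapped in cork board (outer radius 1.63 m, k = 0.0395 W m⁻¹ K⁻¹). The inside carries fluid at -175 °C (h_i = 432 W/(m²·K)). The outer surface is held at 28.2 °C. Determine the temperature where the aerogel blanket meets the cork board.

Resistance network (inner→outer):
  R_conv,in = 1/(4πr²h) = 1/(4π·1.11²·432) = 1.495×10^-4 K/W
  R_titanium = (1/1.11 − 1/1.15)/(4πk) = 0.03134/(4π·21.8) = 1.144×10^-4 K/W
  R_aerogel blanket = (1/1.15 − 1/1.37)/(4πk) = 0.1396/(4π·0.0158) = 0.7033 K/W
  R_cork board = (1/1.37 − 1/1.63)/(4πk) = 0.1164/(4π·0.0395) = 0.2346 K/W
ΣR = 1.495×10^-4 + 1.144×10^-4 + 0.7033 + 0.2346 = 0.9382 K/W
Q = ΔT/ΣR = (-175 °C − 28.2 °C)/0.9382 = -216.6 W
From the inner boundary to the aerogel blanket/cork board interface, ΣR_partial = 0.7036 K/W.
T_interface = T_in − Q·ΣR_partial = -175 °C − (-216.6)(0.7036) = -22.6 °C

T = -22.6 °C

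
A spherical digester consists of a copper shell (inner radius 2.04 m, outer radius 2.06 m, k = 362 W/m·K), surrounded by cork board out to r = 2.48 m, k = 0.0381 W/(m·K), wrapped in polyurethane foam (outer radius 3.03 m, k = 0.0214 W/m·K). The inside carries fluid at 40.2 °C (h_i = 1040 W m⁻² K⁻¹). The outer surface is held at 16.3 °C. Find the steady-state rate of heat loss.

Treat each layer as a resistance in series:
  R_conv,in = 1/(4πr²h) = 1/(4π·2.04²·1040) = 1.839×10^-5 K/W
  R_copper = (1/2.04 − 1/2.06)/(4πk) = 0.004759/(4π·362) = 1.046×10^-6 K/W
  R_cork board = (1/2.06 − 1/2.48)/(4πk) = 0.08221/(4π·0.0381) = 0.1717 K/W
  R_polyurethane foam = (1/2.48 − 1/3.03)/(4πk) = 0.07319/(4π·0.0214) = 0.2722 K/W
ΣR = 1.839×10^-5 + 1.046×10^-6 + 0.1717 + 0.2722 = 0.4439 K/W
Q = ΔT/ΣR = (40.2 °C − 16.3 °C)/0.4439 = 53.8 W

Q = 53.8 W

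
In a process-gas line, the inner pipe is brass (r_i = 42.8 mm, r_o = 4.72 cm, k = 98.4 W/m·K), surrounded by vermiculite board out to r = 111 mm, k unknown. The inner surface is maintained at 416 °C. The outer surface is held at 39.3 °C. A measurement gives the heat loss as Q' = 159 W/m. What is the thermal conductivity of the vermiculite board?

ΣR = ΔT/Q' = |416 − 39.3|/159 = 2.369 m·K/W
Known resistances:
  R'_brass = ln(0.0472/0.0428)/(2πk) = 0.09786/(2π·98.4) = 1.583×10^-4 m·K/W
R_vermiculite board = ΣR − ΣR_known = 2.369 − 1.583×10^-4 = 2.369 m·K/W
ln(r₂/r₁)/(2πk) = 2.369 ⇒ k = 0.8551/(2π·2.369) = 0.0574 W/m·K

k = 0.0574 W/m·K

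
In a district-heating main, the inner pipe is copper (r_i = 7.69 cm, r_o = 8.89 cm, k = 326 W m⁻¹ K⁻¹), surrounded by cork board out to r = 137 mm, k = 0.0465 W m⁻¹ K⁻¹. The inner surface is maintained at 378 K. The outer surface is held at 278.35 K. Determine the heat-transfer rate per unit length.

Series thermal resistances, inner to outer:
  R'_copper = ln(0.0889/0.0769)/(2πk) = 0.1450/(2π·326) = 7.079×10^-5 m·K/W
  R'_cork board = ln(0.137/0.0889)/(2πk) = 0.4325/(2π·0.0465) = 1.480 m·K/W
ΣR = 7.079×10^-5 + 1.480 = 1.480 m·K/W
Q' = ΔT/ΣR = (378 K − 278.35 K)/1.480 = 67.3 W/m

Q' = 67.3 W/m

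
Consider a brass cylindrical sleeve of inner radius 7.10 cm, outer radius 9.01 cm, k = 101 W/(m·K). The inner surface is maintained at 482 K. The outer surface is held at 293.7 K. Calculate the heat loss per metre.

Q' = 502 kW/m

Q' = 2πk·ΔT/ln(r₂/r₁) = 2π × 101 × 188.3 / ln(0.0901/0.0710) = 5.02×10^5 W/m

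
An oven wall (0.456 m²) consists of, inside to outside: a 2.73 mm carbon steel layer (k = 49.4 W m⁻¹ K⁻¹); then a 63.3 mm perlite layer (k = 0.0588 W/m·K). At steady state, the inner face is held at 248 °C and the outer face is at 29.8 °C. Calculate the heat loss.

Q = 92.4 W

Treat each layer as a resistance in series:
  R_carbon steel = L/(kA) = 0.00273/(49.4·0.456) = 1.212×10^-4 K/W
  R_perlite = L/(kA) = 0.0633/(0.0588·0.456) = 2.361 K/W
ΣR = 1.212×10^-4 + 2.361 = 2.361 K/W
Q = ΔT/ΣR = (248 °C − 29.8 °C)/2.361 = 92.4 W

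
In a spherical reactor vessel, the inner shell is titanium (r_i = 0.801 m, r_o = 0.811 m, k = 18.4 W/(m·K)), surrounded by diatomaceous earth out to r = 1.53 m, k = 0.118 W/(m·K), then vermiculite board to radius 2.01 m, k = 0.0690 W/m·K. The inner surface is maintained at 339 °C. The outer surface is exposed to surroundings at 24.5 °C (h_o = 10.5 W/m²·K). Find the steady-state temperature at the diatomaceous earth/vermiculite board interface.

Series thermal resistances, inner to outer:
  R_titanium = (1/0.801 − 1/0.811)/(4πk) = 0.01539/(4π·18.4) = 6.658×10^-5 K/W
  R_diatomaceous earth = (1/0.811 − 1/1.53)/(4πk) = 0.5795/(4π·0.118) = 0.3908 K/W
  R_vermiculite board = (1/1.53 − 1/2.01)/(4πk) = 0.1561/(4π·0.0690) = 0.1800 K/W
  R_conv,out = 1/(4πr²h) = 1/(4π·2.01²·10.5) = 0.001876 K/W
ΣR = 6.658×10^-5 + 0.3908 + 0.1800 + 0.001876 = 0.5727 K/W
Q = ΔT/ΣR = (339 °C − 24.5 °C)/0.5727 = 549.2 W
From the inner boundary to the diatomaceous earth/vermiculite board interface, ΣR_partial = 0.3909 K/W.
T_interface = T_in − Q·ΣR_partial = 339 °C − (549.2)(0.3909) = 124 °C

T = 124 °C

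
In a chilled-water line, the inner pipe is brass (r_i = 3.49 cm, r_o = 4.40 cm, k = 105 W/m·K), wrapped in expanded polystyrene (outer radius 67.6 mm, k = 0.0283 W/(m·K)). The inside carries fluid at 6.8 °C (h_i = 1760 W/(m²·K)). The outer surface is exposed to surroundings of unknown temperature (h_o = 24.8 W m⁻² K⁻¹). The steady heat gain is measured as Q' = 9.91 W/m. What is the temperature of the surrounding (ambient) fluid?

Series resistances:
  R'_conv,in = 1/(2πr h) = 1/(2π·0.0349·1760) = 0.002591 m·K/W
  R'_brass = ln(0.0440/0.0349)/(2πk) = 0.2317/(2π·105) = 3.512×10^-4 m·K/W
  R'_expanded polystyrene = ln(0.0676/0.0440)/(2πk) = 0.4294/(2π·0.0283) = 2.415 m·K/W
  R'_conv,out = 1/(2πr h) = 1/(2π·0.0676·24.8) = 0.09493 m·K/W
ΣR = 2.513 m·K/W
ΔT = Q'·ΣR = 9.91 × 2.513 = 24.90 K
Heat flows inward, so T_out = T_in + ΔT = 6.8 + 24.90 = 31.7 °C

T_out = 31.7 °C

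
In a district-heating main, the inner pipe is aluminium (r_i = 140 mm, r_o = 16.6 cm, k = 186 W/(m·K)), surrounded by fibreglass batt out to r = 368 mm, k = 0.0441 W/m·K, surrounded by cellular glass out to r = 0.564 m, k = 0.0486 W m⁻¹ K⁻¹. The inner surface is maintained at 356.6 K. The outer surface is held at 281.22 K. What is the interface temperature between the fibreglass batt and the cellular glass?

T = 305.9 K

Resistance network (inner→outer):
  R'_aluminium = ln(0.166/0.140)/(2πk) = 0.1703/(2π·186) = 1.458×10^-4 m·K/W
  R'_fibreglass batt = ln(0.368/0.166)/(2πk) = 0.7961/(2π·0.0441) = 2.873 m·K/W
  R'_cellular glass = ln(0.564/0.368)/(2πk) = 0.4270/(2π·0.0486) = 1.398 m·K/W
ΣR = 1.458×10^-4 + 2.873 + 1.398 = 4.271 m·K/W
Q' = ΔT/ΣR = (356.6 K − 281.22 K)/4.271 = 17.65 W/m
From the inner boundary to the fibreglass batt/cellular glass interface, ΣR_partial = 2.873 m·K/W.
T_interface = T_in − Q'·ΣR_partial = 356.6 K − (17.65)(2.873) = 305.9 K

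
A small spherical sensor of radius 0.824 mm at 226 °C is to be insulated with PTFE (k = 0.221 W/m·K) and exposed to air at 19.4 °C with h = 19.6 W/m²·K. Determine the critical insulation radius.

r_cr = 2.26 cm

For a sphere, r_cr = 2k_ins/h = 2·0.221/19.6 = 0.0226 m = 2.26 cm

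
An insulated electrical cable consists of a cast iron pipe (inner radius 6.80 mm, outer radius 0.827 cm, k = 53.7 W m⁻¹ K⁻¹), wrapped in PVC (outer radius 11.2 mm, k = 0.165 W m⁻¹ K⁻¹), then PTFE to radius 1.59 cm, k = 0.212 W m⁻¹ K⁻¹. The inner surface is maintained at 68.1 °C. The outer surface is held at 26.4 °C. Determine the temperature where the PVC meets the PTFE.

T = 46.1 °C

Resistance network (inner→outer):
  R'_cast iron = ln(0.00827/0.00680)/(2πk) = 0.1957/(2π·53.7) = 5.800×10^-4 m·K/W
  R'_PVC = ln(0.0112/0.00827)/(2πk) = 0.3033/(2π·0.165) = 0.2925 m·K/W
  R'_PTFE = ln(0.0159/0.0112)/(2πk) = 0.3504/(2π·0.212) = 0.2631 m·K/W
ΣR = 5.800×10^-4 + 0.2925 + 0.2631 = 0.5562 m·K/W
Q' = ΔT/ΣR = (68.1 °C − 26.4 °C)/0.5562 = 74.97 W/m
From the inner boundary to the PVC/PTFE interface, ΣR_partial = 0.2931 m·K/W.
T_interface = T_in − Q'·ΣR_partial = 68.1 °C − (74.97)(0.2931) = 46.1 °C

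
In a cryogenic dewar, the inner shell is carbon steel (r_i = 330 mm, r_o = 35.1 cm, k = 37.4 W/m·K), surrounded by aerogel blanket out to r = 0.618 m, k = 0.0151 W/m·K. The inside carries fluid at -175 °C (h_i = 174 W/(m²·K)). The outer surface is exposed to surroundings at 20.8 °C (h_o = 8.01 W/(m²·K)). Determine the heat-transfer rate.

Treat each layer as a resistance in series:
  R_conv,in = 1/(4πr²h) = 1/(4π·0.330²·174) = 0.004200 K/W
  R_carbon steel = (1/0.330 − 1/0.351)/(4πk) = 0.1813/(4π·37.4) = 3.858×10^-4 K/W
  R_aerogel blanket = (1/0.351 − 1/0.618)/(4πk) = 1.231/(4π·0.0151) = 6.487 K/W
  R_conv,out = 1/(4πr²h) = 1/(4π·0.618²·8.01) = 0.02601 K/W
ΣR = 0.004200 + 3.858×10^-4 + 6.487 + 0.02601 = 6.518 K/W
Q = ΔT/ΣR = (-175 °C − 20.8 °C)/6.518 = -30.0 W
(Negative Q ⇒ heat flows inward; heat gain = 30.0 W.)

Q = 30.0 W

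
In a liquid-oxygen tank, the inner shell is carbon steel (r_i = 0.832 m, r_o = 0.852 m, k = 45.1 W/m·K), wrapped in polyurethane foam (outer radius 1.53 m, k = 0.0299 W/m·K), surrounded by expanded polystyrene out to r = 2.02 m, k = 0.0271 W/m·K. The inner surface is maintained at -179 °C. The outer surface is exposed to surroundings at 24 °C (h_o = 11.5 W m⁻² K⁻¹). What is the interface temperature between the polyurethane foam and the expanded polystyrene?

T = -27.2 °C

Series thermal resistances, inner to outer:
  R_carbon steel = (1/0.832 − 1/0.852)/(4πk) = 0.02821/(4π·45.1) = 4.978×10^-5 K/W
  R_polyurethane foam = (1/0.852 − 1/1.53)/(4πk) = 0.5201/(4π·0.0299) = 1.384 K/W
  R_expanded polystyrene = (1/1.53 − 1/2.02)/(4πk) = 0.1585/(4π·0.0271) = 0.4656 K/W
  R_conv,out = 1/(4πr²h) = 1/(4π·2.02²·11.5) = 0.001696 K/W
ΣR = 4.978×10^-5 + 1.384 + 0.4656 + 0.001696 = 1.851 K/W
Q = ΔT/ΣR = (-179 °C − 24 °C)/1.851 = -109.7 W
From the inner boundary to the polyurethane foam/expanded polystyrene interface, ΣR_partial = 1.384 K/W.
T_interface = T_in − Q·ΣR_partial = -179 °C − (-109.7)(1.384) = -27.2 °C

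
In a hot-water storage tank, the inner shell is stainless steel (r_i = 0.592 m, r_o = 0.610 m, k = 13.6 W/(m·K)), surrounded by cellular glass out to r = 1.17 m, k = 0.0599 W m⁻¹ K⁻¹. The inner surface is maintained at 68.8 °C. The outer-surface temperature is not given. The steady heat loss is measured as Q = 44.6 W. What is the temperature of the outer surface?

T_out = 22.3 °C

Series resistances:
  R_stainless steel = (1/0.592 − 1/0.610)/(4πk) = 0.04984/(4π·13.6) = 2.917×10^-4 K/W
  R_cellular glass = (1/0.610 − 1/1.17)/(4πk) = 0.7846/(4π·0.0599) = 1.042 K/W
ΣR = 1.043 K/W
ΔT = Q·ΣR = 44.6 × 1.043 = 46.52 K
Heat flows outward, so T_out = T_in − ΔT = 68.8 − 46.52 = 22.3 °C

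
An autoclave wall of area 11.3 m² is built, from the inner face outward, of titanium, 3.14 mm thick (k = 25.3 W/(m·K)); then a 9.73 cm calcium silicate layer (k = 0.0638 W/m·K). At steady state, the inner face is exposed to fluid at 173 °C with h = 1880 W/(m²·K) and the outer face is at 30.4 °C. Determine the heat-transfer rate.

Q = 1060 W

Treat each layer as a resistance in series:
  R_conv,in = 1/(hA) = 1/(1880·11.3) = 4.707×10^-5 K/W
  R_titanium = L/(kA) = 0.00314/(25.3·11.3) = 1.098×10^-5 K/W
  R_calcium silicate = L/(kA) = 0.0973/(0.0638·11.3) = 0.1350 K/W
ΣR = 4.707×10^-5 + 1.098×10^-5 + 0.1350 = 0.1351 K/W
Q = ΔT/ΣR = (173 °C − 30.4 °C)/0.1351 = 1060 W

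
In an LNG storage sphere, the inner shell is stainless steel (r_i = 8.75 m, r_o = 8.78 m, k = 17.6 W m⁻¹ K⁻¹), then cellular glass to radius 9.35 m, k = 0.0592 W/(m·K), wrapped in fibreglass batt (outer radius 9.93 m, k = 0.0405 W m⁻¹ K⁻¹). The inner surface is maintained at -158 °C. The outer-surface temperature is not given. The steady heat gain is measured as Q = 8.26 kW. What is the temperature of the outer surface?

T_out = 20.5 °C

Sum the resistances:
  R_stainless steel = (1/8.75 − 1/8.78)/(4πk) = 3.905×10^-4/(4π·17.6) = 1.766×10^-6 K/W
  R_cellular glass = (1/8.78 − 1/9.35)/(4πk) = 0.006943/(4π·0.0592) = 0.009333 K/W
  R_fibreglass batt = (1/9.35 − 1/9.93)/(4πk) = 0.006247/(4π·0.0405) = 0.01227 K/W
ΣR = 0.02161 K/W
ΔT = Q·ΣR = 8260 × 0.02161 = 178.5 K
Heat flows inward, so T_out = T_in + ΔT = -158 + 178.5 = 20.5 °C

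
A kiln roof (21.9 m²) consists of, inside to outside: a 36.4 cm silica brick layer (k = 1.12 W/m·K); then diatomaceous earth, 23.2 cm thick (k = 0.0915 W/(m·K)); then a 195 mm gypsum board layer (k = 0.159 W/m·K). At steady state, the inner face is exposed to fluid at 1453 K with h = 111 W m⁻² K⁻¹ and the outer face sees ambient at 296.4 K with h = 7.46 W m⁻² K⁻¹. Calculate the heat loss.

Treat each layer as a resistance in series:
  R_conv,in = 1/(hA) = 1/(111·21.9) = 4.114×10^-4 K/W
  R_silica brick = L/(kA) = 0.364/(1.12·21.9) = 0.01484 K/W
  R_diatomaceous earth = L/(kA) = 0.232/(0.0915·21.9) = 0.1158 K/W
  R_gypsum board = L/(kA) = 0.195/(0.159·21.9) = 0.05600 K/W
  R_conv,out = 1/(hA) = 1/(7.46·21.9) = 0.006121 K/W
ΣR = 4.114×10^-4 + 0.01484 + 0.1158 + 0.05600 + 0.006121 = 0.1932 K/W
Q = ΔT/ΣR = (1453 K − 296.4 K)/0.1932 = 5990 W

Q = 5.99 kW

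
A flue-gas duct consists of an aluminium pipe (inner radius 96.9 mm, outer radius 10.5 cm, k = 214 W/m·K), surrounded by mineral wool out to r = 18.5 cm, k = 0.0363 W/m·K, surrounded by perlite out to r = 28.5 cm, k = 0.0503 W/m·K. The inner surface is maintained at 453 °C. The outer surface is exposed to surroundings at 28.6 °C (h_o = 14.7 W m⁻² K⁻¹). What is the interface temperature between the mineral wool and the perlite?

T = 182 °C

Treat each layer as a resistance in series:
  R'_aluminium = ln(0.105/0.0969)/(2πk) = 0.08028/(2π·214) = 5.971×10^-5 m·K/W
  R'_mineral wool = ln(0.185/0.105)/(2πk) = 0.5664/(2π·0.0363) = 2.483 m·K/W
  R'_perlite = ln(0.285/0.185)/(2πk) = 0.4321/(2π·0.0503) = 1.367 m·K/W
  R'_conv,out = 1/(2πr h) = 1/(2π·0.285·14.7) = 0.03799 m·K/W
ΣR = 5.971×10^-5 + 2.483 + 1.367 + 0.03799 = 3.888 m·K/W
Q' = ΔT/ΣR = (453 °C − 28.6 °C)/3.888 = 109.2 W/m
From the inner boundary to the mineral wool/perlite interface, ΣR_partial = 2.483 m·K/W.
T_interface = T_in − Q'·ΣR_partial = 453 °C − (109.2)(2.483) = 182 °C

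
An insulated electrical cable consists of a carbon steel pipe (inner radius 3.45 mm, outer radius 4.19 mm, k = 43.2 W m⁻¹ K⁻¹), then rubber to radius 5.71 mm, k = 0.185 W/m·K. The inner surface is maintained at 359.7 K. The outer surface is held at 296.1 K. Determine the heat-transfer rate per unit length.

Q' = 238 W/m

Series thermal resistances, inner to outer:
  R'_carbon steel = ln(0.00419/0.00345)/(2πk) = 0.1943/(2π·43.2) = 7.159×10^-4 m·K/W
  R'_rubber = ln(0.00571/0.00419)/(2πk) = 0.3095/(2π·0.185) = 0.2663 m·K/W
ΣR = 7.159×10^-4 + 0.2663 = 0.2670 m·K/W
Q' = ΔT/ΣR = (359.7 K − 296.1 K)/0.2670 = 238 W/m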